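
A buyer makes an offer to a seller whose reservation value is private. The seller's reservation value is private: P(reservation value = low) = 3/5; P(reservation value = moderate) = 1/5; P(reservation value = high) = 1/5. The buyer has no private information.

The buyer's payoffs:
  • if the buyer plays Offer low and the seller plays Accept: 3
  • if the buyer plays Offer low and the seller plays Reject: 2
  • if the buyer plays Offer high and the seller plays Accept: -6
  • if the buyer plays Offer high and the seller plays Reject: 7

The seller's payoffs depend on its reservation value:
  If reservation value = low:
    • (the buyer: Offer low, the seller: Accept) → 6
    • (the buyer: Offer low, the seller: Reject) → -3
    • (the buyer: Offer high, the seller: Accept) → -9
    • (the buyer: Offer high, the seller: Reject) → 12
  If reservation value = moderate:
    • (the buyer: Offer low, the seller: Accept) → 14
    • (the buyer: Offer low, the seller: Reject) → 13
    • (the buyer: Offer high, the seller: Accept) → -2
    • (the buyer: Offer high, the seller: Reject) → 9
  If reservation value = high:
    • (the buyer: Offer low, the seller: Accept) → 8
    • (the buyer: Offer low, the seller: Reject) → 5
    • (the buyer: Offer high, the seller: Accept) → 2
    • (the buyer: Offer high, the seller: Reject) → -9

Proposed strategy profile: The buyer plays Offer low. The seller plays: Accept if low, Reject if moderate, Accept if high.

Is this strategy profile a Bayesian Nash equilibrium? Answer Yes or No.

The buyer plays Offer low: E[Offer low] = 3/5·(3) + 1/5·(2) + 1/5·(3) = 14/5; E[Offer high] = -17/5. Best-responding. ✓
The seller (reservation value low), facing Offer low: Accept gives 6, Reject gives -3. Proposed Accept is best. ✓
The seller (reservation value moderate), facing Offer low: Accept gives 14, Reject gives 13. Proposed Reject is not best — profitable deviation exists. ✗
The seller (reservation value high), facing Offer low: Accept gives 8, Reject gives 5. Proposed Accept is best. ✓

No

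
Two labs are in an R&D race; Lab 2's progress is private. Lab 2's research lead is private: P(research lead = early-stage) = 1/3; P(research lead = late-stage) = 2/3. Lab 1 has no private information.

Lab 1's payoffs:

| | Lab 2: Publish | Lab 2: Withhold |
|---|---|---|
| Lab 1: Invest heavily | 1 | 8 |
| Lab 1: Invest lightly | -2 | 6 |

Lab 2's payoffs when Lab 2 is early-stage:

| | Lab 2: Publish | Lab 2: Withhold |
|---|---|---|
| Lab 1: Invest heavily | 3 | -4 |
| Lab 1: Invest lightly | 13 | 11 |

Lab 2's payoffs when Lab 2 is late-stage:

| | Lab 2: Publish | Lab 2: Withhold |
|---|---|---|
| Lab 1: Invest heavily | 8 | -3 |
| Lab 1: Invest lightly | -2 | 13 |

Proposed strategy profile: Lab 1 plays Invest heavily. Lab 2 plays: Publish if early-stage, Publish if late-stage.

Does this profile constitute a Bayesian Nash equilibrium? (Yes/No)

Yes

Lab 1 plays Invest heavily: E[Invest heavily] = 1/3·(1) + 2/3·(1) = 1; E[Invest lightly] = -2. Best-responding. ✓
Lab 2 (research lead early-stage), facing Invest heavily: Publish gives 3, Withhold gives -4. Proposed Publish is best. ✓
Lab 2 (research lead late-stage), facing Invest heavily: Publish gives 8, Withhold gives -3. Proposed Publish is best. ✓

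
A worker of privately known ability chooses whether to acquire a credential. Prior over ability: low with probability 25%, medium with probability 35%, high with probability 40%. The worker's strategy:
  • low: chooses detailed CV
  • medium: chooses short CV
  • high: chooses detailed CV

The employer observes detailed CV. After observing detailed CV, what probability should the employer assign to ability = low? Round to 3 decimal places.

0.385

P(detailed CV) = 0.25·1 + 0.35·0 + 0.4·1 = 0.65
P(low | detailed CV) = (0.25·1) / 0.65 = 0.25 / 0.65 = 0.384615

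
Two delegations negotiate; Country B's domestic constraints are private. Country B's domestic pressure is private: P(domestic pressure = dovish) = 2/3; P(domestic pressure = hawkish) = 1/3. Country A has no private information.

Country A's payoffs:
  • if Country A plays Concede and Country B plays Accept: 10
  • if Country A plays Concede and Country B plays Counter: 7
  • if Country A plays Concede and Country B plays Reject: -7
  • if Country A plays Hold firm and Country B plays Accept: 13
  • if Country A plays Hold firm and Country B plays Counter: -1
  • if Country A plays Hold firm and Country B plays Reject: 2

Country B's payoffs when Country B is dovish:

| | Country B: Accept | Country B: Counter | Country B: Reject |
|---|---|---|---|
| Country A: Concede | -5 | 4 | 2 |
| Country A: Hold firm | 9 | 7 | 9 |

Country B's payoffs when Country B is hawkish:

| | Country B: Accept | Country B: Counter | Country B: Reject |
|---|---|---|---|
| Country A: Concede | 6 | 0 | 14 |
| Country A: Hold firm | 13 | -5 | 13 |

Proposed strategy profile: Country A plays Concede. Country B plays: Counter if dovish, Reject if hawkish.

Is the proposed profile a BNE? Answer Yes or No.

Yes

Country A plays Concede: E[Concede] = 2/3·(7) + 1/3·(-7) = 7/3; E[Hold firm] = 0. Best-responding. ✓
Country B (domestic pressure dovish), facing Concede: Accept gives -5, Counter gives 4, Reject gives 2. Proposed Counter is best. ✓
Country B (domestic pressure hawkish), facing Concede: Accept gives 6, Counter gives 0, Reject gives 14. Proposed Reject is best. ✓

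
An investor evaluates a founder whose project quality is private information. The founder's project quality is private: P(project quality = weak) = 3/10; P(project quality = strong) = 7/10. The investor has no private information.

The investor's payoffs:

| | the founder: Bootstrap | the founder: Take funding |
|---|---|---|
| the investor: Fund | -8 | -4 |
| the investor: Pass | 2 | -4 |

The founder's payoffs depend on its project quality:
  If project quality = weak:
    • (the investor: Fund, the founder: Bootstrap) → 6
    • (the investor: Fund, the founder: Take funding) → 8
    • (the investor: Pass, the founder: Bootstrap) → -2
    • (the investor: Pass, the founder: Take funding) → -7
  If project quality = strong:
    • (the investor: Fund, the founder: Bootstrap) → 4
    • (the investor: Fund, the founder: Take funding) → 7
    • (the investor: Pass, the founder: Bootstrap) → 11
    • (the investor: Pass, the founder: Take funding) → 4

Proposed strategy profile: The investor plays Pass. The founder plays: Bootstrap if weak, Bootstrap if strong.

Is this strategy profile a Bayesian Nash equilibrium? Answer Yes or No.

A profile is a BNE iff every type of every player is best-responding given beliefs about the other side.
The investor plays Pass: E[Pass] = 3/10·(2) + 7/10·(2) = 2; E[Fund] = -8. Best-responding. ✓
The founder (project quality weak), facing Pass: Bootstrap gives -2, Take funding gives -7. Proposed Bootstrap is best. ✓
The founder (project quality strong), facing Pass: Bootstrap gives 11, Take funding gives 4. Proposed Bootstrap is best. ✓

Yes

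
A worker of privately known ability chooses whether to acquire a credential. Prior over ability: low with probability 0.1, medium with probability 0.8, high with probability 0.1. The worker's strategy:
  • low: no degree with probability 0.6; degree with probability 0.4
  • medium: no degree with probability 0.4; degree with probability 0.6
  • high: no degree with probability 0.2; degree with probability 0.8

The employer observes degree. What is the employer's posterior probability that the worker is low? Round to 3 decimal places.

0.067

Apply Bayes' rule using the sender's strategy as the likelihood.
P(degree) = 0.1·0.4 + 0.8·0.6 + 0.1·0.8 = 0.6
P(low | degree) = (0.1·0.4) / 0.6 = 0.04 / 0.6 = 0.0666667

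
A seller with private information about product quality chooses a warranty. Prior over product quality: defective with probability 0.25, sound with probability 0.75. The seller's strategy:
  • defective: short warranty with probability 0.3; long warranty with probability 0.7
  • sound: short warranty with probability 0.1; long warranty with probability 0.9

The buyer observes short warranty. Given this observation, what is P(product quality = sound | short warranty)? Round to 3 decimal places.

P(short warranty) = 0.25·0.3 + 0.75·0.1 = 0.15
P(sound | short warranty) = (0.75·0.1) / 0.15 = 0.075 / 0.15 = 0.5

0.500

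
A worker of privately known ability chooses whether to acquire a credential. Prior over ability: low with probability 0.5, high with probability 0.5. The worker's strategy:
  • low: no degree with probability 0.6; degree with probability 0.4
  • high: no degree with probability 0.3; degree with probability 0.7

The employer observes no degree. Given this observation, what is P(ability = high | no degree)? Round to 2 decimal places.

0.33

P(no degree) = 0.5·0.6 + 0.5·0.3 = 0.45
P(high | no degree) = (0.5·0.3) / 0.45 = 0.15 / 0.45 = 0.333333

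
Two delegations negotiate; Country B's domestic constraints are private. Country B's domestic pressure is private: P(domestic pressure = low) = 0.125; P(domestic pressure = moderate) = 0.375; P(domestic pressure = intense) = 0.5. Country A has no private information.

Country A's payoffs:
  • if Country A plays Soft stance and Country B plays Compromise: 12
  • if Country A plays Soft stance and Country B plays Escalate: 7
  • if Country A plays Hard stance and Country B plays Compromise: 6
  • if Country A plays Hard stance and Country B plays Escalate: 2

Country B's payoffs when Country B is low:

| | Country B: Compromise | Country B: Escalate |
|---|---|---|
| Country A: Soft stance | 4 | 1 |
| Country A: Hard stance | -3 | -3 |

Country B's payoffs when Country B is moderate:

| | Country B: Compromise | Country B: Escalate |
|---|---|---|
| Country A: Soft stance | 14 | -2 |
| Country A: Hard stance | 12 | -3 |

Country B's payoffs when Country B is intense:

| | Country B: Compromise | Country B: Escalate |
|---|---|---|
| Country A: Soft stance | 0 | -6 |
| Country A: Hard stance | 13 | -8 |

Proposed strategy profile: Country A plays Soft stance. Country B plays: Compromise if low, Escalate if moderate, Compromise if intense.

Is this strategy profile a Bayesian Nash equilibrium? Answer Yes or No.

Country A plays Soft stance: E[Soft stance] = 0.125·(12) + 0.375·(7) + 0.5·(12) = 10.125; E[Hard stance] = 4.5. Best-responding. ✓
Country B (domestic pressure low), facing Soft stance: Compromise gives 4, Escalate gives 1. Proposed Compromise is best. ✓
Country B (domestic pressure moderate), facing Soft stance: Compromise gives 14, Escalate gives -2. Proposed Escalate is not best — profitable deviation exists. ✗
Country B (domestic pressure intense), facing Soft stance: Compromise gives 0, Escalate gives -6. Proposed Compromise is best. ✓

No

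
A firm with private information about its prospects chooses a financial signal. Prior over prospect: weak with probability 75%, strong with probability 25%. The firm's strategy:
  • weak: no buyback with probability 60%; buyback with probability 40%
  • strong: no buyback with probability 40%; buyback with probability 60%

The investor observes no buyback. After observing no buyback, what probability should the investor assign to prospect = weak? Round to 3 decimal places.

0.818

Apply Bayes' rule using the sender's strategy as the likelihood.
P(no buyback) = 0.75·0.6 + 0.25·0.4 = 0.55
P(weak | no buyback) = (0.75·0.6) / 0.55 = 0.45 / 0.55 = 0.818182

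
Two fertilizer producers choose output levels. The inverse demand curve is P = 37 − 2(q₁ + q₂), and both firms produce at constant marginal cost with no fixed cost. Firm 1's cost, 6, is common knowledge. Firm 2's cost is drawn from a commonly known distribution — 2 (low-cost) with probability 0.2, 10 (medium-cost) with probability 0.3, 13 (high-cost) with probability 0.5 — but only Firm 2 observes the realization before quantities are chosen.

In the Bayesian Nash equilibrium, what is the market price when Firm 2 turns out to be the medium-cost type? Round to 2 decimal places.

17.68

Firm 2 with cost c maximizes (37 − 2(q₁+q₂) − c)·q₂, giving q₂(c) = (37 − c − 2q₁)/4.
E[c₂] = 0.2·2 + 0.3·10 + 0.5·13 = 9.9
Firm 1's FOC against E[q₂] yields q₁ = (37 − 2·6 + E[c₂])/6 = (37 − 12 + 9.9)/6 = 5.81667.
q₂(medium-cost) = 3.84167, so P = 37 − 2·(5.81667 + 3.84167) = 17.6833.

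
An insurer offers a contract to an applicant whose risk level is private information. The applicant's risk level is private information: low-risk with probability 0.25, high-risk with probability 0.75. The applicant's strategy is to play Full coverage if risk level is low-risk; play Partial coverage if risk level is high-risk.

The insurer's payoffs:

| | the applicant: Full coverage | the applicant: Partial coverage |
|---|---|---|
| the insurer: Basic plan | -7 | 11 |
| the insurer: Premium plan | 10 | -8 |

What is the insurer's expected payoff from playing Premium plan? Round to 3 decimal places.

Take the expectation over the applicant's risk level, weighting each type's action by its prior probability.
E[Premium plan] = 0.25·10 + 0.75·(-8) = 2.5 + (-6) = -3.5

-3.500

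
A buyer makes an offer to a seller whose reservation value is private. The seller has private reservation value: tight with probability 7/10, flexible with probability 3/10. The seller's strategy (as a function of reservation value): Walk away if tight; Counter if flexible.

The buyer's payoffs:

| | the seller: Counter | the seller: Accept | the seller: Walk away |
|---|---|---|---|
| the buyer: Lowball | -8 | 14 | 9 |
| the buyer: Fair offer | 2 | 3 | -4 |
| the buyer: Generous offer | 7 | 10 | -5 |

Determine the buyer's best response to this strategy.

E[Lowball] = 7/10·(9) + 3/10·(-8) = 39/10
E[Fair offer] = 7/10·(-4) + 3/10·(2) = -11/5
E[Generous offer] = 7/10·(-5) + 3/10·(7) = -7/5
Best response: Lowball (39/10 is the largest).

Lowball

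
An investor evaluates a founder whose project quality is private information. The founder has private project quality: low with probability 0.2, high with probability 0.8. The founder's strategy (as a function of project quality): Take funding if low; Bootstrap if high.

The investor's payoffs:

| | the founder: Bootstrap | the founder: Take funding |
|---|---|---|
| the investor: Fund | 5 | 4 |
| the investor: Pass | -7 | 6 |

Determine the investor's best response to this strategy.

Compute the investor's expected payoff for each action, taking the expectation over the founder's type.
E[Fund] = 0.2·(4) + 0.8·(5) = 4.8
E[Pass] = 0.2·(6) + 0.8·(-7) = -4.4
Best response: Fund (4.8 is the largest).

Fund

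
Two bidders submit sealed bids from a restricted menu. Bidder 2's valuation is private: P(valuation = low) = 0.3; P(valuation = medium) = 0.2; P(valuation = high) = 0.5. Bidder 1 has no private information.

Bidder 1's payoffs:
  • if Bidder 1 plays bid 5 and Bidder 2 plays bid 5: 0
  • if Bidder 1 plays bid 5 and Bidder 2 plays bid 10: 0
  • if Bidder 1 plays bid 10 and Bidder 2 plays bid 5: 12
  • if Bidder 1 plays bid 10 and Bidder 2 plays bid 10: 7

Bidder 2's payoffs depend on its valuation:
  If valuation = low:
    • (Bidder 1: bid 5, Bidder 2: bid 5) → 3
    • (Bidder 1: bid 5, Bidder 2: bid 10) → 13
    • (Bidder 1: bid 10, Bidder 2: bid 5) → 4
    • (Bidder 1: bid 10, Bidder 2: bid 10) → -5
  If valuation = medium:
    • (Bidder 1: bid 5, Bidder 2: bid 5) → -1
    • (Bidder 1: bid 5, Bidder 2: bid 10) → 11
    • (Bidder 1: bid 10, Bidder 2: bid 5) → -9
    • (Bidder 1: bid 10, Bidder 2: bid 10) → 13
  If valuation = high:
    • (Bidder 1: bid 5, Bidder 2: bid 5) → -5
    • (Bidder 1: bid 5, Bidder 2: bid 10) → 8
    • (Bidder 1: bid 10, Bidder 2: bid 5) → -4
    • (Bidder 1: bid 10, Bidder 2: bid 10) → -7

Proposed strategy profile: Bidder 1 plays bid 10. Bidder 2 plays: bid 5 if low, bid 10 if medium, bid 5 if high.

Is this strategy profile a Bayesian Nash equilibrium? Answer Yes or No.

Yes

Bidder 1 plays bid 10: E[bid 10] = 0.3·(12) + 0.2·(7) + 0.5·(12) = 11; E[bid 5] = 0. Best-responding. ✓
Bidder 2 (valuation low), facing bid 10: bid 5 gives 4, bid 10 gives -5. Proposed bid 5 is best. ✓
Bidder 2 (valuation medium), facing bid 10: bid 5 gives -9, bid 10 gives 13. Proposed bid 10 is best. ✓
Bidder 2 (valuation high), facing bid 10: bid 5 gives -4, bid 10 gives -7. Proposed bid 5 is best. ✓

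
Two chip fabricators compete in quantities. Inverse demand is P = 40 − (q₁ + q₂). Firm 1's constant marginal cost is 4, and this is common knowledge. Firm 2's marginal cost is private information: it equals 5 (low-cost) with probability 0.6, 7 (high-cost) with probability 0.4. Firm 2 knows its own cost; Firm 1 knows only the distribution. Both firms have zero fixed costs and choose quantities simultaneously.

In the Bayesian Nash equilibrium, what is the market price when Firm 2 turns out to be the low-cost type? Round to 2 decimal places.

16.20

Type-c best response for Firm 2: q₂(c) = (40 − c)/2 − q₁/2.
Firm 1 maximizes expected profit; its first-order condition is 40 − 2q₁ − E[q₂] − 4 = 0.
Substituting E[q₂] and solving: E[c₂] = 5.8, so q₁ = (40 − 2·4 + 5.8)/3 = 12.6.
q₂(low-cost) = 11.2, so P = 40 − (12.6 + 11.2) = 16.2.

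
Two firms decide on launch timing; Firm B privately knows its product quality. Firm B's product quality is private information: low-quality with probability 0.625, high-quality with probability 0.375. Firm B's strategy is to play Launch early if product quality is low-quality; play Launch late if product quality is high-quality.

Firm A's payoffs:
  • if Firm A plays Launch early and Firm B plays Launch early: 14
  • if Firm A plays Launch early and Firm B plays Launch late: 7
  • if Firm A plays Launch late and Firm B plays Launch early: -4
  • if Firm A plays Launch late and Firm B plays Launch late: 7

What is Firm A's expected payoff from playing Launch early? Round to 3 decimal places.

11.375

E[Launch early] = 0.625·14 + 0.375·7 = 8.75 + 2.625 = 11.375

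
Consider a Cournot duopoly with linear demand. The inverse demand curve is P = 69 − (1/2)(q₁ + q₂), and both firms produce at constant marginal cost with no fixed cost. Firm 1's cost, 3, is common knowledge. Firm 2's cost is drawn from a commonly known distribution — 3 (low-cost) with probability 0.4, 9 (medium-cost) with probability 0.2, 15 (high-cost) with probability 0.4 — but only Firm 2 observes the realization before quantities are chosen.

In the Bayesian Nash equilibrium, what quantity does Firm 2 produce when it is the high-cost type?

Type-c best response for Firm 2: q₂(c) = (69 − c) − q₁/2.
Firm 1 maximizes expected profit; its first-order condition is 69 − q₁ − (1/2)E[q₂] − 3 = 0.
Substituting E[q₂] and solving: E[c₂] = 9, so q₁ = (69 − 2·3 + 9)/(3/2) = 48.
q₂(high-cost) = (69 − 15 − (1/2)·48) = 30.

30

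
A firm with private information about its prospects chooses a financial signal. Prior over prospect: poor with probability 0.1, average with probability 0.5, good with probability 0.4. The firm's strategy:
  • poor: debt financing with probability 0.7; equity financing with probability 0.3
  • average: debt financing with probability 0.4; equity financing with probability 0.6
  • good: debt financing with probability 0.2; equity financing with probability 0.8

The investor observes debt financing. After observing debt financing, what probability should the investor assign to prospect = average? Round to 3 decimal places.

P(debt financing) = 0.1·0.7 + 0.5·0.4 + 0.4·0.2 = 0.35
P(average | debt financing) = (0.5·0.4) / 0.35 = 0.2 / 0.35 = 0.571429

0.571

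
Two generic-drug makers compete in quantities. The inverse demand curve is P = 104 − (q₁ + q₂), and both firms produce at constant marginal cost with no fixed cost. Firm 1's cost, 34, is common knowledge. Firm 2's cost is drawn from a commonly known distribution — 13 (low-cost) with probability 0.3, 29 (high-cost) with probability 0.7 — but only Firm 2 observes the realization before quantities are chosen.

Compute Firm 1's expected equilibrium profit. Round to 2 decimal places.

Firm 2 with cost c maximizes (104 − (q₁+q₂) − c)·q₂, giving q₂(c) = (104 − c − q₁)/2.
E[c₂] = 0.3·13 + 0.7·29 = 24.2
Firm 1's FOC against E[q₂] yields q₁ = (104 − 2·34 + E[c₂])/3 = (104 − 68 + 24.2)/3 = 20.0667.
E[P] = 104 − (q₁ + E[q₂]) = 54.0667; Firm 1's expected profit = (E[P] − 34)·q₁ = (54.0667 − 34)·20.0667 = 402.671.

402.67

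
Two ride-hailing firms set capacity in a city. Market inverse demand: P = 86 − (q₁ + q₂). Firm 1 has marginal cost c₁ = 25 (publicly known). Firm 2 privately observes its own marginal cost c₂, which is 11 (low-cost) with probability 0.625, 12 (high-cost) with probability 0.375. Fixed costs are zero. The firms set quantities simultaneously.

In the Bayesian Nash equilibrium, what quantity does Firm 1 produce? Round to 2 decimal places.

Firm 2 with cost c maximizes (86 − (q₁+q₂) − c)·q₂, giving q₂(c) = (86 − c − q₁)/2.
E[c₂] = 0.625·11 + 0.375·12 = 11.375
Firm 1's FOC against E[q₂] yields q₁ = (86 − 2·25 + E[c₂])/3 = (86 − 50 + 11.375)/3 = 15.7917.

15.79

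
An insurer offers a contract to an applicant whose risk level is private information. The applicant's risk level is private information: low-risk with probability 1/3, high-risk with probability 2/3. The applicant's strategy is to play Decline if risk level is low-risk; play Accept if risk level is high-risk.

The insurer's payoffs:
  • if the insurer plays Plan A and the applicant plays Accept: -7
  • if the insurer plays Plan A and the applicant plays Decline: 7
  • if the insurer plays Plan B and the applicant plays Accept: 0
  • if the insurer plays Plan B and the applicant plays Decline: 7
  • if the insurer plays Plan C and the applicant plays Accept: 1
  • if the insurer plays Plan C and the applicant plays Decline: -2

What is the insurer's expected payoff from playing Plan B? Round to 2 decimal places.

Take the expectation over the applicant's risk level, weighting each type's action by its prior probability.
E[Plan B] = 1/3·7 + 2/3·0 = 7/3 + 0 = 7/3

2.33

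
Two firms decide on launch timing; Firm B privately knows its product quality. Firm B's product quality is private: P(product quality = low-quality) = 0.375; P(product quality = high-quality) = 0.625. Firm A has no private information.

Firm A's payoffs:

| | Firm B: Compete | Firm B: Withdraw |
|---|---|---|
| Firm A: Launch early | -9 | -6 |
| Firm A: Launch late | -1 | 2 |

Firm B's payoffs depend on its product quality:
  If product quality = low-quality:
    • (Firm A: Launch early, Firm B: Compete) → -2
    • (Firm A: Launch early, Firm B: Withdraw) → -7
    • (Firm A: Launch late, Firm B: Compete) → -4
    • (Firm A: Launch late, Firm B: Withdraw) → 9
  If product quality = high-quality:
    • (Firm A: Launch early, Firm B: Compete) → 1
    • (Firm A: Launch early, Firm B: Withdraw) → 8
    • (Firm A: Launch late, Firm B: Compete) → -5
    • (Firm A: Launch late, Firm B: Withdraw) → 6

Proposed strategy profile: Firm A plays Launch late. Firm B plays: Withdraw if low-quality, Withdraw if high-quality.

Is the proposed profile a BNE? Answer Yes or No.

Firm A plays Launch late: E[Launch late] = 0.375·(2) + 0.625·(2) = 2; E[Launch early] = -6. Best-responding. ✓
Firm B (product quality low-quality), facing Launch late: Compete gives -4, Withdraw gives 9. Proposed Withdraw is best. ✓
Firm B (product quality high-quality), facing Launch late: Compete gives -5, Withdraw gives 6. Proposed Withdraw is best. ✓

Yes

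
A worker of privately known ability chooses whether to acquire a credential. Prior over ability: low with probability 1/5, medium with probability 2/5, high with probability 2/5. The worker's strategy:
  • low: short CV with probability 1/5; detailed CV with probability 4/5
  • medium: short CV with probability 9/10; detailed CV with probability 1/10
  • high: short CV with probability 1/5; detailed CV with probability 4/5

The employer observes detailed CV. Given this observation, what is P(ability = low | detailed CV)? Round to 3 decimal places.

0.308

P(detailed CV) = (1/5)·(4/5) + (2/5)·(1/10) + (2/5)·(4/5) = 13/25
P(low | detailed CV) = ((1/5)·(4/5)) / (13/25) = (4/25) / (13/25) = 4/13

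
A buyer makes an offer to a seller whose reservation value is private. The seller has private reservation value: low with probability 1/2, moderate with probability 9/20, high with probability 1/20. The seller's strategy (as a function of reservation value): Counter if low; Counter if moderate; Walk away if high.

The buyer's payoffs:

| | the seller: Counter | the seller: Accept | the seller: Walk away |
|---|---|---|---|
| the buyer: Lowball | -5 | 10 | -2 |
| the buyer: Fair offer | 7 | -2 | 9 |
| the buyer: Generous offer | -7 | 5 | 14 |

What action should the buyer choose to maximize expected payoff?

Fair offer

E[Lowball] = 1/2·(-5) + 9/20·(-5) + 1/20·(-2) = -97/20
E[Fair offer] = 1/2·(7) + 9/20·(7) + 1/20·(9) = 71/10
E[Generous offer] = 1/2·(-7) + 9/20·(-7) + 1/20·(14) = -119/20
Best response: Fair offer (71/10 is the largest).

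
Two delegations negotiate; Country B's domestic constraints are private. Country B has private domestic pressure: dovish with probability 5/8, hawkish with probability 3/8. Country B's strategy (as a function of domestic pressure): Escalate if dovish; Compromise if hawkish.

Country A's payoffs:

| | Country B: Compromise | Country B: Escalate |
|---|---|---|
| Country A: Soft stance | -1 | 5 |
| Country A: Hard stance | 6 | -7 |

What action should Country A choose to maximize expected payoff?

Soft stance

E[Soft stance] = 5/8·(5) + 3/8·(-1) = 11/4
E[Hard stance] = 5/8·(-7) + 3/8·(6) = -17/8
Best response: Soft stance (11/4 is the largest).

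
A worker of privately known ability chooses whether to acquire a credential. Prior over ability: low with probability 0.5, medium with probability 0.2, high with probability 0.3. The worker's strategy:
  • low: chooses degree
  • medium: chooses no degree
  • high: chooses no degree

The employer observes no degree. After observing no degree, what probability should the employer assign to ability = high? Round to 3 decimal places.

P(no degree) = 0.5·0 + 0.2·1 + 0.3·1 = 0.5
P(high | no degree) = (0.3·1) / 0.5 = 0.3 / 0.5 = 0.6

0.600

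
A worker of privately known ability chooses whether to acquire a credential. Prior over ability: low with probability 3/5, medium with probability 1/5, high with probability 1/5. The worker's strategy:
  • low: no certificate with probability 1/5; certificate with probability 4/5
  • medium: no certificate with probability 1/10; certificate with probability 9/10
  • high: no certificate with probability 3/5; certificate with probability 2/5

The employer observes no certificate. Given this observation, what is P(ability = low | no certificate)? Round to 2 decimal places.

Apply Bayes' rule using the sender's strategy as the likelihood.
P(no certificate) = (3/5)·(1/5) + (1/5)·(1/10) + (1/5)·(3/5) = 13/50
P(low | no certificate) = ((3/5)·(1/5)) / (13/50) = (3/25) / (13/50) = 6/13

0.46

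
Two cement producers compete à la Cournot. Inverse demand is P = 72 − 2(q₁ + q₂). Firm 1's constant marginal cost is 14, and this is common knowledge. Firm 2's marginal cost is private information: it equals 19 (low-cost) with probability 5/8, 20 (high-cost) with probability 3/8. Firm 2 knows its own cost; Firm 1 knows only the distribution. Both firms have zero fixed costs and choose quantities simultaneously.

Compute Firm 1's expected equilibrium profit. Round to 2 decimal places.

223.13

Firm 2 with cost c maximizes (72 − 2(q₁+q₂) − c)·q₂, giving q₂(c) = (72 − c − 2q₁)/4.
E[c₂] = 5/8·19 + 3/8·20 = 19.375
Firm 1's FOC against E[q₂] yields q₁ = (72 − 2·14 + E[c₂])/6 = (72 − 28 + 19.375)/6 = 10.5625.
E[P] = 72 − 2·(q₁ + E[q₂]) = 35.125; Firm 1's expected profit = (E[P] − 14)·q₁ = (35.125 − 14)·10.5625 = 223.133.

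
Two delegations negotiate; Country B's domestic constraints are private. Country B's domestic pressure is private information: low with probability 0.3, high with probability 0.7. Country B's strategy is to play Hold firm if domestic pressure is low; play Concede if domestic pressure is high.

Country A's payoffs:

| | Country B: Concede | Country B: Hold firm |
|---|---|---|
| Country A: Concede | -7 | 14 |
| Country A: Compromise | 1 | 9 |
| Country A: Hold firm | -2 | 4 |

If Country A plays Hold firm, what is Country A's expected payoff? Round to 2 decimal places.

E[Hold firm] = 0.3·4 + 0.7·(-2) = 1.2 + (-1.4) = -0.2

-0.20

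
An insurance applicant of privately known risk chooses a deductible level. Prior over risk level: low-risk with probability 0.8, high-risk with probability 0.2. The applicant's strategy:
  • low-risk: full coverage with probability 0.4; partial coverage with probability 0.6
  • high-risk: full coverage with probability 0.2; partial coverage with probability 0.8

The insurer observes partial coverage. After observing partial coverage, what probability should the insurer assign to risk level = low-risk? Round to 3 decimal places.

0.750

P(partial coverage) = 0.8·0.6 + 0.2·0.8 = 0.64
P(low-risk | partial coverage) = (0.8·0.6) / 0.64 = 0.48 / 0.64 = 0.75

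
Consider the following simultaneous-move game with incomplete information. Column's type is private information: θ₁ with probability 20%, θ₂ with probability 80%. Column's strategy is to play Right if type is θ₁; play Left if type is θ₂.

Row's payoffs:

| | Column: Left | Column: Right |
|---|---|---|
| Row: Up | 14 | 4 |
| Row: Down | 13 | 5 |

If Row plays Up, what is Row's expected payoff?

12

E[Up] = 0.2·4 + 0.8·14 = 0.8 + 11.2 = 12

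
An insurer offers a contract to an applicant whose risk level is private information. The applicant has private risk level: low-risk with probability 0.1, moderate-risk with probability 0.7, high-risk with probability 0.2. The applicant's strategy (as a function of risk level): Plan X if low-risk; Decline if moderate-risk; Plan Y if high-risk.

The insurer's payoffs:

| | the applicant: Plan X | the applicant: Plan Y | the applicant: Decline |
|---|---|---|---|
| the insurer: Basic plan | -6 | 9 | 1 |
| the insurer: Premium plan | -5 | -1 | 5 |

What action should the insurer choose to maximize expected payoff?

E[Basic plan] = 0.1·(-6) + 0.7·(1) + 0.2·(9) = 1.9
E[Premium plan] = 0.1·(-5) + 0.7·(5) + 0.2·(-1) = 2.8
Best response: Premium plan (2.8 is the largest).

Premium plan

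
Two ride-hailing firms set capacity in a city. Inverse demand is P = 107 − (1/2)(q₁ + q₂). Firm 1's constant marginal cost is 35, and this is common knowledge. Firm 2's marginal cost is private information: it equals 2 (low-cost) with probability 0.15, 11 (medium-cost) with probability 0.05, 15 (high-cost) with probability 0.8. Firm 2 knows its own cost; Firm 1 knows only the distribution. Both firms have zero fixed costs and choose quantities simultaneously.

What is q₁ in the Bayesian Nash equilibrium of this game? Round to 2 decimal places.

33.23

Each type of Firm 2 best-responds to q₁; Firm 1 best-responds to the expected q₂ over Firm 2's types.
Firm 2 with cost c maximizes (107 − (1/2)(q₁+q₂) − c)·q₂, giving q₂(c) = (107 − c − (1/2)q₁).
E[c₂] = 0.15·2 + 0.05·11 + 0.8·15 = 12.85
Firm 1's FOC against E[q₂] yields q₁ = (107 − 2·35 + E[c₂])/(3/2) = (107 − 70 + 12.85)/(3/2) = 33.2333.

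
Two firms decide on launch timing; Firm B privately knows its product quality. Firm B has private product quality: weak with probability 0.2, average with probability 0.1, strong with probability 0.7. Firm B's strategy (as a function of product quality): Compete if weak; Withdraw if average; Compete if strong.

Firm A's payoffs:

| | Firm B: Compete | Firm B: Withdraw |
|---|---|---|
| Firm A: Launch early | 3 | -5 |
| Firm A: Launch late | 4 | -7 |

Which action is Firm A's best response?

Launch late

E[Launch early] = 0.2·(3) + 0.1·(-5) + 0.7·(3) = 2.2
E[Launch late] = 0.2·(4) + 0.1·(-7) + 0.7·(4) = 2.9
Best response: Launch late (2.9 is the largest).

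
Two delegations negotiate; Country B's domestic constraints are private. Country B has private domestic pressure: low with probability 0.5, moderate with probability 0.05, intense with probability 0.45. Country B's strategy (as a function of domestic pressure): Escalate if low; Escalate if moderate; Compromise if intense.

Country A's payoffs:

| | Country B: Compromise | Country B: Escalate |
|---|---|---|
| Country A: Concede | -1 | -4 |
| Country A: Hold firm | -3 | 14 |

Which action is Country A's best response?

Hold firm

E[Concede] = 0.5·(-4) + 0.05·(-4) + 0.45·(-1) = -2.65
E[Hold firm] = 0.5·(14) + 0.05·(14) + 0.45·(-3) = 6.35
Best response: Hold firm (6.35 is the largest).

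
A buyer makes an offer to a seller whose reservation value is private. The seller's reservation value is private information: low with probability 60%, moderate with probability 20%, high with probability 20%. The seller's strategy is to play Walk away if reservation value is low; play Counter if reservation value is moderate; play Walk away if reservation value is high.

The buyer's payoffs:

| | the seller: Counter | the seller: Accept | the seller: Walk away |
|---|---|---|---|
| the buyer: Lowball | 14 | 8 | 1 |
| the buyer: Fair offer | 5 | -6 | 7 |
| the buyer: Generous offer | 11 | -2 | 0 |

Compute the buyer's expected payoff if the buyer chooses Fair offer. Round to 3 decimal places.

E[Fair offer] = 0.6·7 + 0.2·5 + 0.2·7 = 4.2 + 1 + 1.4 = 6.6

6.600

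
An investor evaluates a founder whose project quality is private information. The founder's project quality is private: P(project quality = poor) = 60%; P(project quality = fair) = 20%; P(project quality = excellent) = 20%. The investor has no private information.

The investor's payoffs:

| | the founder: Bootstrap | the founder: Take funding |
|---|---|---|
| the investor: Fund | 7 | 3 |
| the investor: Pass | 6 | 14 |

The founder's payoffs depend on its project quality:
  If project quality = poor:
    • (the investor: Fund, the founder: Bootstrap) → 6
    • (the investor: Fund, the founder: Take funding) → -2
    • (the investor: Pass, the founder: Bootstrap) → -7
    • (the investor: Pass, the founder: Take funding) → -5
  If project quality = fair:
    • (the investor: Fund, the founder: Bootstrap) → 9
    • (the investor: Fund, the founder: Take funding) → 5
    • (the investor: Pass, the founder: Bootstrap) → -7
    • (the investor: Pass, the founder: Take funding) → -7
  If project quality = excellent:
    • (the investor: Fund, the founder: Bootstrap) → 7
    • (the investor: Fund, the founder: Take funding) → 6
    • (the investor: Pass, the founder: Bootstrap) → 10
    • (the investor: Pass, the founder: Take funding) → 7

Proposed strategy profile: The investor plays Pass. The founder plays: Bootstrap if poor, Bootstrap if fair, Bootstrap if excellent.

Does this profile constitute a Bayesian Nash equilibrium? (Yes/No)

No

A profile is a BNE iff every type of every player is best-responding given beliefs about the other side.
The investor plays Pass: E[Pass] = 0.6·(6) + 0.2·(6) + 0.2·(6) = 6; E[Fund] = 7. Not best-responding. ✗
The founder (project quality poor), facing Pass: Bootstrap gives -7, Take funding gives -5. Proposed Bootstrap is not best — profitable deviation exists. ✗
The founder (project quality fair), facing Pass: Bootstrap gives -7, Take funding gives -7. Proposed Bootstrap is best. ✓
The founder (project quality excellent), facing Pass: Bootstrap gives 10, Take funding gives 7. Proposed Bootstrap is best. ✓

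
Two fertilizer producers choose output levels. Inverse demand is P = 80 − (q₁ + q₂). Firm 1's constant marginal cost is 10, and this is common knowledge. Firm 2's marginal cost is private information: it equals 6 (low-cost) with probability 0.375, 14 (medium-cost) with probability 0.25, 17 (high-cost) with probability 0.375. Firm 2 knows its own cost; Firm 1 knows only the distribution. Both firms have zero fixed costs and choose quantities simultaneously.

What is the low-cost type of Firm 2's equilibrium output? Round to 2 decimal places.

Firm 2 with cost c maximizes (80 − (q₁+q₂) − c)·q₂, giving q₂(c) = (80 − c − q₁)/2.
E[c₂] = 0.375·6 + 0.25·14 + 0.375·17 = 12.125
Firm 1's FOC against E[q₂] yields q₁ = (80 − 2·10 + E[c₂])/3 = (80 − 20 + 12.125)/3 = 24.0417.
q₂(low-cost) = (80 − 6 − 24.0417)/2 = 24.9792.

24.98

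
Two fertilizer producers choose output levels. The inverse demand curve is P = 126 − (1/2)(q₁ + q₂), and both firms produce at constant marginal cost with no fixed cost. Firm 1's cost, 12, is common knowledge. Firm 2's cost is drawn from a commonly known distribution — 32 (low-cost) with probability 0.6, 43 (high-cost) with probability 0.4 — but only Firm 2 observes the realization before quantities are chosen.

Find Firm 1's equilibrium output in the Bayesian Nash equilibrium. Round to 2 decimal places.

92.27

Firm 2 with cost c maximizes (126 − (1/2)(q₁+q₂) − c)·q₂, giving q₂(c) = (126 − c − (1/2)q₁).
E[c₂] = 0.6·32 + 0.4·43 = 36.4
Firm 1's FOC against E[q₂] yields q₁ = (126 − 2·12 + E[c₂])/(3/2) = (126 − 24 + 36.4)/(3/2) = 92.2667.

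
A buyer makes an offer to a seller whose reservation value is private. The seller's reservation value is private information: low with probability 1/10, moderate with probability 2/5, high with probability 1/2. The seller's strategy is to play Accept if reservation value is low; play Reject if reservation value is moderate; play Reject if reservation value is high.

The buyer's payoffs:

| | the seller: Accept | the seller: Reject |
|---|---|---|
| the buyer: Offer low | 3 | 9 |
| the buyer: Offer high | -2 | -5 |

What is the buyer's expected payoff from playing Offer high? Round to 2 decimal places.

-4.70

E[Offer high] = 1/10·(-2) + 2/5·(-5) + 1/2·(-5) = (-1/5) + (-2) + (-5/2) = -47/10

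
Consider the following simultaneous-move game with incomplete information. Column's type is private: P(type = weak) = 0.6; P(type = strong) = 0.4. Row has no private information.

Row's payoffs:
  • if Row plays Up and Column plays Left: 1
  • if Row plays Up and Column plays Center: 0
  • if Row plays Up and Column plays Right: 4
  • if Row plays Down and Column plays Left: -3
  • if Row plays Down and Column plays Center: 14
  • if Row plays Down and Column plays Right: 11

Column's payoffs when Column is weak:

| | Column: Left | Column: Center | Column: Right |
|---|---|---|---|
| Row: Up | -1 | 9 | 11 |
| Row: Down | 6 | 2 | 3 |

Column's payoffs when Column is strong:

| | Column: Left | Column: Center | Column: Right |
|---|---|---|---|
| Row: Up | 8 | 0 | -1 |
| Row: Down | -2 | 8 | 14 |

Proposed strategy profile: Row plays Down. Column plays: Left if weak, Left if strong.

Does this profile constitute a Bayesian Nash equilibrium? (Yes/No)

Row plays Down: E[Down] = 0.6·(-3) + 0.4·(-3) = -3; E[Up] = 1. Not best-responding. ✗
Column (type weak), facing Down: Left gives 6, Center gives 2, Right gives 3. Proposed Left is best. ✓
Column (type strong), facing Down: Left gives -2, Center gives 8, Right gives 14. Proposed Left is not best — profitable deviation exists. ✗

No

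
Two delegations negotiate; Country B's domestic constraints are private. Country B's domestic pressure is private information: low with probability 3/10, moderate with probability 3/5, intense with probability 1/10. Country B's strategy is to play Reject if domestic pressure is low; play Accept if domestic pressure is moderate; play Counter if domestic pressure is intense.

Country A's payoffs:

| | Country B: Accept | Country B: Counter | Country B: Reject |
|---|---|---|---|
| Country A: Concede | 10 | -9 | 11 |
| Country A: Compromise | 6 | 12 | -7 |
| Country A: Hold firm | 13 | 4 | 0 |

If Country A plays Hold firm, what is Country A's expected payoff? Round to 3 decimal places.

E[Hold firm] = 3/10·0 + 3/5·13 + 1/10·4 = 0 + 39/5 + 2/5 = 41/5

8.200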